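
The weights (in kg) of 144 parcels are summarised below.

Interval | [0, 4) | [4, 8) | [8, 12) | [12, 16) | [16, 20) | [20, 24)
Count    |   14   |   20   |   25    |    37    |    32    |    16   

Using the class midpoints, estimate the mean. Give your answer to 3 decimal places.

12.806

Midpoints: 2, 6, 10, 14, 18, 22
Σfm = 14×2 + 20×6 + 25×10 + 37×14 + 32×18 + 16×22 = 1844
n = Σf = 144
Mean = 1844 / 144 = 12.8056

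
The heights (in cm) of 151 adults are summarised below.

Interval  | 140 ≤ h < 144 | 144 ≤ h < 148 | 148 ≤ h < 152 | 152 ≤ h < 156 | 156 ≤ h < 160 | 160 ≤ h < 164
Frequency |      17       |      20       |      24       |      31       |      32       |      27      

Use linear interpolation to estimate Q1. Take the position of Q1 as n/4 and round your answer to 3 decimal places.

Cumulative frequencies: 17, 37, 61, 92, 124, 151
n = 151; position = n/4 = 37.75.
This falls in the class 148 ≤ h < 152: L = 148, F = 37, f = 24, h = 4.
Lower quartile ≈ 148 + ((37.75 − 37) / 24) × 4 = 148.1250

148.125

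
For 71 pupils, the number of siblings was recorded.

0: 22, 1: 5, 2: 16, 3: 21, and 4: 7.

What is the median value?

Cumulative frequencies: 22, 27, 43, 64, 71
n = 71, so the median is the value in position (n+1)/2 = 36.
Position 36 falls at value 2.

2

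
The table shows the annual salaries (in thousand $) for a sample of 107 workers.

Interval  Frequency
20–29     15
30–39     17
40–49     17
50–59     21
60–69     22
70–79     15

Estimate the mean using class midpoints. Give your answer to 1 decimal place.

Midpoints: 24.5, 34.5, 44.5, 54.5, 64.5, 74.5
Σfm = 15×24.5 + 17×34.5 + 17×44.5 + 21×54.5 + 22×64.5 + 15×74.5 = 5391.5
n = Σf = 107
Mean = 5391.5 / 107 = 50.3879

50.4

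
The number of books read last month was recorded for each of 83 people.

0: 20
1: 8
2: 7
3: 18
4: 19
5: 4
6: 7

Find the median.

Cumulative frequencies: 20, 28, 35, 53, 72, 76, 83
n = 83, so the median is the value in position (n+1)/2 = 42.
Position 42 falls at value 3.

3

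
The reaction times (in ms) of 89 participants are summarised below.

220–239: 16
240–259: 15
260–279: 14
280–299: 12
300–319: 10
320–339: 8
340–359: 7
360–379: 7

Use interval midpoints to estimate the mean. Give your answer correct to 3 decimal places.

Midpoints: 229.5, 249.5, 269.5, 289.5, 309.5, 329.5, 349.5, 369.5
Σfm = 16×229.5 + 15×249.5 + 14×269.5 + 12×289.5 + 10×309.5 + 8×329.5 + 7×349.5 + 7×369.5 = 25425.5
n = Σf = 89
Mean = 25425.5 / 89 = 285.6798

285.680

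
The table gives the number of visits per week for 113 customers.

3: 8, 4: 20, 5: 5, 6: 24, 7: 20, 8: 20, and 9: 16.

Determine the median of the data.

6

Cumulative frequencies: 8, 28, 33, 57, 77, 97, 113
n = 113, so the median is the value in position (n+1)/2 = 57.
Position 57 falls at value 6.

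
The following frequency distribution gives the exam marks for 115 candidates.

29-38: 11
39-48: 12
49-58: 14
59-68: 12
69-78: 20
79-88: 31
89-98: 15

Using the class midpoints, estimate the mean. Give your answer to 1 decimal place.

Midpoints: 33.5, 43.5, 53.5, 63.5, 73.5, 83.5, 93.5
Σfm = 11×33.5 + 12×43.5 + 14×53.5 + 12×63.5 + 20×73.5 + 31×83.5 + 15×93.5 = 7862.5
n = Σf = 115
Mean = 7862.5 / 115 = 68.3696

68.4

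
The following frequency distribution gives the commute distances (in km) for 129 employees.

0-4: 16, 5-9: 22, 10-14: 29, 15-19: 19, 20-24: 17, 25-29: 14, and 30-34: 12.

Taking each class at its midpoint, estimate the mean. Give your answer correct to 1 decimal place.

Midpoints: 2, 7, 12, 17, 22, 27, 32
Σfm = 16×2 + 22×7 + 29×12 + 19×17 + 17×22 + 14×27 + 12×32 = 1993
n = Σf = 129
Mean = 1993 / 129 = 15.4496

15.4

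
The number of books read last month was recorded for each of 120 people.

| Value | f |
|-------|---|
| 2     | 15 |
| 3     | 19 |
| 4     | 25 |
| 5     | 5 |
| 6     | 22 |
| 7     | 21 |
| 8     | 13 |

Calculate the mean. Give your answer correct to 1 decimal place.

Values: 2, 3, 4, 5, 6, 7, 8
Σfx = 15×2 + 19×3 + 25×4 + 5×5 + 22×6 + 21×7 + 13×8 = 595
n = Σf = 120
Mean = 595 / 120 = 4.9583

5.0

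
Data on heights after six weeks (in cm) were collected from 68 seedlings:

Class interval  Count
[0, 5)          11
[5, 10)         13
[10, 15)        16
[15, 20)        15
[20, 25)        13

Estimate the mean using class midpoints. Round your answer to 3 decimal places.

12.941

Midpoints: 2.5, 7.5, 12.5, 17.5, 22.5
Σfm = 11×2.5 + 13×7.5 + 16×12.5 + 15×17.5 + 13×22.5 = 880
n = Σf = 68
Mean = 880 / 68 = 12.9412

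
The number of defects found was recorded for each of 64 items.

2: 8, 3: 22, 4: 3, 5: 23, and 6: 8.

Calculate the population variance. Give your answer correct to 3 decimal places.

1.703

Values: 2, 3, 4, 5, 6
n = 64, Σfx = 257, mean = 4.0156
Σfx² = 1141
Σf(x − x̄)² = Σfx² − (Σfx)²/n = 1141 − 257²/64 = 108.9844
Population variance = 108.9844 / 64 = 1.7029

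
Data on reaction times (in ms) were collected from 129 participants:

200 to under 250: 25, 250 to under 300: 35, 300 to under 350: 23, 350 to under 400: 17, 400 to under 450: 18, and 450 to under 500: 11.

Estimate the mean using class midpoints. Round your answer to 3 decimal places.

Midpoints: 225, 275, 325, 375, 425, 475
Σfm = 25×225 + 35×275 + 23×325 + 17×375 + 18×425 + 11×475 = 41975
n = Σf = 129
Mean = 41975 / 129 = 325.3876

325.388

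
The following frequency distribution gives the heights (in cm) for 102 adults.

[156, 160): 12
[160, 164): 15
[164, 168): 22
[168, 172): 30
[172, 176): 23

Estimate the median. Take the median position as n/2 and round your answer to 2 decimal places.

168.27

Cumulative frequencies: 12, 27, 49, 79, 102
n = 102; position = n/2 = 51.
This falls in the class [168, 172): L = 168, F = 49, f = 30, h = 4.
Median ≈ 168 + ((51 − 49) / 30) × 4 = 168.2667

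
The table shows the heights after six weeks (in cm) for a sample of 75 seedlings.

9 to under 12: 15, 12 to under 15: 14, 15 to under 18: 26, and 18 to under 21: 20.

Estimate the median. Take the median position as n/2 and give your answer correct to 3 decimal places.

15.981

Cumulative frequencies: 15, 29, 55, 75
n = 75; position = n/2 = 37.5.
This falls in the class 15 to under 18: L = 15, F = 29, f = 26, h = 3.
Median ≈ 15 + ((37.5 − 29) / 26) × 3 = 15.9808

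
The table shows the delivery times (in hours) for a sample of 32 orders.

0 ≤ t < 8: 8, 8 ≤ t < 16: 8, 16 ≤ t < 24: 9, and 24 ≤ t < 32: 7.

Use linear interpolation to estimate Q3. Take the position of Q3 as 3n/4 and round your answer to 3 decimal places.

Cumulative frequencies: 8, 16, 25, 32
n = 32; position = 3n/4 = 24.
This falls in the class 16 ≤ t < 24: L = 16, F = 16, f = 9, h = 8.
Upper quartile ≈ 16 + ((24 − 16) / 9) × 8 = 23.1111

23.111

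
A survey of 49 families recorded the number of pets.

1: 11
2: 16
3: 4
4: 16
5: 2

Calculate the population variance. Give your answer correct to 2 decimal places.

Values: 1, 2, 3, 4, 5
n = 49, Σfx = 129, mean = 2.6327
Σfx² = 417
Σf(x − x̄)² = Σfx² − (Σfx)²/n = 417 − 129²/49 = 77.3878
Population variance = 77.3878 / 49 = 1.5793

1.58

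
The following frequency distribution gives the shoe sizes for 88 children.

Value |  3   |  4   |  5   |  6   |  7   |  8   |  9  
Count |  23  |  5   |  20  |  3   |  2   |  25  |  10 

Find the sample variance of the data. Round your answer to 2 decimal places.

5.01

Values: 3, 4, 5, 6, 7, 8, 9
n = 88, Σfx = 511, mean = 5.8068
Σfx² = 3403
Σf(x − x̄)² = Σfx² − (Σfx)²/n = 3403 − 511²/88 = 435.7159
Sample variance = 435.7159 / 87 = 5.0082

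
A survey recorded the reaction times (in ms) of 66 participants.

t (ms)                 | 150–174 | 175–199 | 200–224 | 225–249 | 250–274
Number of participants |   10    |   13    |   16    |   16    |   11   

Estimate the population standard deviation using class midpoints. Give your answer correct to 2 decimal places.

Midpoints: 162, 187, 212, 237, 262
n = 66, Σfm = 14117, mean = 213.8939
Σfm² = 3089929
Σf(m − x̄)² = Σfm² − (Σfm)²/n = 3089929 − 14117²/66 = 70388.2576
Population variance = 70388.2576 / 66 = 1066.4888
Standard deviation = √1066.4888 = 32.6571

32.66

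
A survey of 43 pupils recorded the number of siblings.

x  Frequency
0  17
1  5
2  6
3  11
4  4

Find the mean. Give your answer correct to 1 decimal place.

1.5

Values: 0, 1, 2, 3, 4
Σfx = 17×0 + 5×1 + 6×2 + 11×3 + 4×4 = 66
n = Σf = 43
Mean = 66 / 43 = 1.5349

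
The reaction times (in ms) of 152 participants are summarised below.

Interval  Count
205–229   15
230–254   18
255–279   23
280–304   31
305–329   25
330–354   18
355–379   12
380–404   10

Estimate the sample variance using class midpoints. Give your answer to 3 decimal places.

Midpoints: 217, 242, 267, 292, 317, 342, 367, 392
n = 152, Σfm = 45209, mean = 297.4276
Σfm² = 13813803
Σf(m − x̄)² = Σfm² − (Σfm)²/n = 13813803 − 45209²/152 = 367397.2039
Sample variance = 367397.2039 / 151 = 2433.0941

2433.094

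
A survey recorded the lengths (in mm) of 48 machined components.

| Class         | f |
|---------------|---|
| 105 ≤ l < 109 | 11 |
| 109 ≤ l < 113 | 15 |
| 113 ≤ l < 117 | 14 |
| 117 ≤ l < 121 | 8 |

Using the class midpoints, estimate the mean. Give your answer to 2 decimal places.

112.58

Midpoints: 107, 111, 115, 119
Σfm = 11×107 + 15×111 + 14×115 + 8×119 = 5404
n = Σf = 48
Mean = 5404 / 48 = 112.5833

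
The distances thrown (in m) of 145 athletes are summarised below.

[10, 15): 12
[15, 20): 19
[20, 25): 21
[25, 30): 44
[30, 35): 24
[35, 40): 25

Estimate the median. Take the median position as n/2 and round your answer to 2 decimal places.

Cumulative frequencies: 12, 31, 52, 96, 120, 145
n = 145; position = n/2 = 72.5.
This falls in the class [25, 30): L = 25, F = 52, f = 44, h = 5.
Median ≈ 25 + ((72.5 − 52) / 44) × 5 = 27.3295

27.33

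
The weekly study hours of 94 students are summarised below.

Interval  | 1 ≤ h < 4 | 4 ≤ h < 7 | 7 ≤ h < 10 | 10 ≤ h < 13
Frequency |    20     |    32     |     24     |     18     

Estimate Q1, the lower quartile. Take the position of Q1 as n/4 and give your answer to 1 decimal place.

4.3

Cumulative frequencies: 20, 52, 76, 94
n = 94; position = n/4 = 23.5.
This falls in the class 4 ≤ h < 7: L = 4, F = 20, f = 32, h = 3.
Lower quartile ≈ 4 + ((23.5 − 20) / 32) × 3 = 4.3281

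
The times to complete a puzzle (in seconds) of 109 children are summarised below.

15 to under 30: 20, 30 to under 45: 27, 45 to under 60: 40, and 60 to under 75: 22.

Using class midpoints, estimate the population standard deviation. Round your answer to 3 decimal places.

Midpoints: 22.5, 37.5, 52.5, 67.5
n = 109, Σfm = 5047.5, mean = 46.3073
Σfm² = 258581.25
Σf(m − x̄)² = Σfm² − (Σfm)²/n = 258581.25 − 5047.5²/109 = 24844.9541
Population variance = 24844.9541 / 109 = 227.9354
Standard deviation = √227.9354 = 15.0975

15.098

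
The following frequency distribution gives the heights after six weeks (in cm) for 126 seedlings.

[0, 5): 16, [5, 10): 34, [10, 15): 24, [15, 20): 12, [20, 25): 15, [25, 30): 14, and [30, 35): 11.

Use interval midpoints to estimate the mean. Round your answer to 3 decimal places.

14.960

Midpoints: 2.5, 7.5, 12.5, 17.5, 22.5, 27.5, 32.5
Σfm = 16×2.5 + 34×7.5 + 24×12.5 + 12×17.5 + 15×22.5 + 14×27.5 + 11×32.5 = 1885
n = Σf = 126
Mean = 1885 / 126 = 14.9603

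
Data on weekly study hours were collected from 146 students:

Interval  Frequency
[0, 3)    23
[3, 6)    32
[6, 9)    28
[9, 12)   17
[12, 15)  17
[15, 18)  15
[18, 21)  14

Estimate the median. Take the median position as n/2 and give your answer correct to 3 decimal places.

Cumulative frequencies: 23, 55, 83, 100, 117, 132, 146
n = 146; position = n/2 = 73.
This falls in the class [6, 9): L = 6, F = 55, f = 28, h = 3.
Median ≈ 6 + ((73 − 55) / 28) × 3 = 7.9286

7.929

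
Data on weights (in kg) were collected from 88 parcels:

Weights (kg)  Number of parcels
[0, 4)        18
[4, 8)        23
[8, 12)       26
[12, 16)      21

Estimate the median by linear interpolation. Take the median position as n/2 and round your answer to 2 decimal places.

Cumulative frequencies: 18, 41, 67, 88
n = 88; position = n/2 = 44.
This falls in the class [8, 12): L = 8, F = 41, f = 26, h = 4.
Median ≈ 8 + ((44 − 41) / 26) × 4 = 8.4615

8.46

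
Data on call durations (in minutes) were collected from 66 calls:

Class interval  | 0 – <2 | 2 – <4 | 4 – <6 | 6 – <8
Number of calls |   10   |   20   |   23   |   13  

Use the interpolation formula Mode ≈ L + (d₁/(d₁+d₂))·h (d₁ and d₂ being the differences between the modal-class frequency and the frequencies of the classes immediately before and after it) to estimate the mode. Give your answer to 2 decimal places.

Modal class: 4 – <6 (highest frequency 23).
d₁ = 23 − 20 = 3, d₂ = 23 − 13 = 10
Mode ≈ 4 + (3/(3+10)) × 2 = 4 + 0.4615 = 4.4615

4.46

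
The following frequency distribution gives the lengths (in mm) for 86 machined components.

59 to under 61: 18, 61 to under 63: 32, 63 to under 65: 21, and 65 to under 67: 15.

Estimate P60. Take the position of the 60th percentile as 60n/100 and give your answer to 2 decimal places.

Cumulative frequencies: 18, 50, 71, 86
n = 86; position = 60n/100 = 51.6.
This falls in the class 63 to under 65: L = 63, F = 50, f = 21, h = 2.
60th percentile ≈ 63 + ((51.6 − 50) / 21) × 2 = 63.1524

63.15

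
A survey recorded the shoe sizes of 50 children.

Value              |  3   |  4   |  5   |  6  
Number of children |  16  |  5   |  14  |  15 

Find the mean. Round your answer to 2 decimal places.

4.56

Values: 3, 4, 5, 6
Σfx = 16×3 + 5×4 + 14×5 + 15×6 = 228
n = Σf = 50
Mean = 228 / 50 = 4.5600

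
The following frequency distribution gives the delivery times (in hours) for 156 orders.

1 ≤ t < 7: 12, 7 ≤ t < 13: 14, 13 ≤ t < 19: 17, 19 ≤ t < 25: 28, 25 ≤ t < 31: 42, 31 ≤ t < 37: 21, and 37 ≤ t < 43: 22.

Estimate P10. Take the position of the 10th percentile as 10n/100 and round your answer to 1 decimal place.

8.5

Cumulative frequencies: 12, 26, 43, 71, 113, 134, 156
n = 156; position = 10n/100 = 15.6.
This falls in the class 7 ≤ t < 13: L = 7, F = 12, f = 14, h = 6.
10th percentile ≈ 7 + ((15.6 − 12) / 14) × 6 = 8.5429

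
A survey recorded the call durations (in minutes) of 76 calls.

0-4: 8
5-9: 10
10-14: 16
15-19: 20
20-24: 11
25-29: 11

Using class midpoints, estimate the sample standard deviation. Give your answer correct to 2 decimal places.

7.60

Midpoints: 2, 7, 12, 17, 22, 27
n = 76, Σfm = 1157, mean = 15.2237
Σfm² = 21949
Σf(m − x̄)² = Σfm² − (Σfm)²/n = 21949 − 1157²/76 = 4335.1974
Sample variance = 4335.1974 / 75 = 57.8026
Standard deviation = √57.8026 = 7.6028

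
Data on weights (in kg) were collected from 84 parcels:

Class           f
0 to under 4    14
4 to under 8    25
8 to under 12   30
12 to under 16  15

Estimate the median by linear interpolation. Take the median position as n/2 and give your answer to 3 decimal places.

Cumulative frequencies: 14, 39, 69, 84
n = 84; position = n/2 = 42.
This falls in the class 8 to under 12: L = 8, F = 39, f = 30, h = 4.
Median ≈ 8 + ((42 − 39) / 30) × 4 = 8.4000

8.400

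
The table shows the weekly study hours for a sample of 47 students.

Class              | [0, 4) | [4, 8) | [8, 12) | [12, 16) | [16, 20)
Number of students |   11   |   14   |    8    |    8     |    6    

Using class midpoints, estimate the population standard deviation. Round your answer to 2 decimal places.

Midpoints: 2, 6, 10, 14, 18
n = 47, Σfm = 406, mean = 8.6383
Σfm² = 4860
Σf(m − x̄)² = Σfm² − (Σfm)²/n = 4860 − 406²/47 = 1352.8511
Population variance = 1352.8511 / 47 = 28.7841
Standard deviation = √28.7841 = 5.3651

5.37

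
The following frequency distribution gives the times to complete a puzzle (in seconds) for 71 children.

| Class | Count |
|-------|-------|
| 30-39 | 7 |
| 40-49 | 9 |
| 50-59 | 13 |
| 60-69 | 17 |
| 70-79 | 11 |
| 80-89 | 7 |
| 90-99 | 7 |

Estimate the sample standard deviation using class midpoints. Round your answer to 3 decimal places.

17.464

Midpoints: 34.5, 44.5, 54.5, 64.5, 74.5, 84.5, 94.5
n = 71, Σfm = 4519.5, mean = 63.6549
Σfm² = 309037.75
Σf(m − x̄)² = Σfm² − (Σfm)²/n = 309037.75 − 4519.5²/71 = 21349.2958
Sample variance = 21349.2958 / 70 = 304.9899
Standard deviation = √304.9899 = 17.4640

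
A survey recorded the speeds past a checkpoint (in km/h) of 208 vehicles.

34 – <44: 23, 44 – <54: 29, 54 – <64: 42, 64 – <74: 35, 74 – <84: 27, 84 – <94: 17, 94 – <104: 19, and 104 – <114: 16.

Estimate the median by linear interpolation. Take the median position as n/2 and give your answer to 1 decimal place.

Cumulative frequencies: 23, 52, 94, 129, 156, 173, 192, 208
n = 208; position = n/2 = 104.
This falls in the class 64 – <74: L = 64, F = 94, f = 35, h = 10.
Median ≈ 64 + ((104 − 94) / 35) × 10 = 66.8571

66.9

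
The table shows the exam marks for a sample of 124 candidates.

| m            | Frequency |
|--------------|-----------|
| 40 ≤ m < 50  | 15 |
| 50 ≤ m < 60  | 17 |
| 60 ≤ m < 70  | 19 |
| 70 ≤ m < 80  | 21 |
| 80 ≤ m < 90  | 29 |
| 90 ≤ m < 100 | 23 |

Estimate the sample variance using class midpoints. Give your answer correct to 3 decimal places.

Midpoints: 45, 55, 65, 75, 85, 95
n = 124, Σfm = 9070, mean = 73.1452
Σfm² = 697300
Σf(m − x̄)² = Σfm² − (Σfm)²/n = 697300 − 9070²/124 = 33873.3871
Sample variance = 33873.3871 / 123 = 275.3934

275.393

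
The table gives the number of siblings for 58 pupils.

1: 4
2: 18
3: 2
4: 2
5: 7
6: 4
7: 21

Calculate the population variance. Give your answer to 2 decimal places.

5.32

Values: 1, 2, 3, 4, 5, 6, 7
n = 58, Σfx = 260, mean = 4.4828
Σfx² = 1474
Σf(x − x̄)² = Σfx² − (Σfx)²/n = 1474 − 260²/58 = 308.4828
Population variance = 308.4828 / 58 = 5.3187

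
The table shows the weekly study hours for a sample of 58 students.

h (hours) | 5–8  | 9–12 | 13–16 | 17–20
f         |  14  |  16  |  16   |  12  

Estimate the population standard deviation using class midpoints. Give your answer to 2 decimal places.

Midpoints: 6.5, 10.5, 14.5, 18.5
n = 58, Σfm = 713, mean = 12.2931
Σfm² = 9826.5
Σf(m − x̄)² = Σfm² − (Σfm)²/n = 9826.5 − 713²/58 = 1061.5172
Population variance = 1061.5172 / 58 = 18.3020
Standard deviation = √18.3020 = 4.2781

4.28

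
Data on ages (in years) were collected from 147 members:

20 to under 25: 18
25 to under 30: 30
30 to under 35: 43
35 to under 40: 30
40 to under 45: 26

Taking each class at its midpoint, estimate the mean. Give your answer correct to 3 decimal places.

Midpoints: 22.5, 27.5, 32.5, 37.5, 42.5
Σfm = 18×22.5 + 30×27.5 + 43×32.5 + 30×37.5 + 26×42.5 = 4857.5
n = Σf = 147
Mean = 4857.5 / 147 = 33.0442

33.044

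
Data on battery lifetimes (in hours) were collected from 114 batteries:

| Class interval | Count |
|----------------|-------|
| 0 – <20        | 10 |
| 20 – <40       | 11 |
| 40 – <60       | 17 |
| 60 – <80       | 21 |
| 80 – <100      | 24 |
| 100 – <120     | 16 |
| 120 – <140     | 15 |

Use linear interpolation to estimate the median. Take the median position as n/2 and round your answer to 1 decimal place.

78.1

Cumulative frequencies: 10, 21, 38, 59, 83, 99, 114
n = 114; position = n/2 = 57.
This falls in the class 60 – <80: L = 60, F = 38, f = 21, h = 20.
Median ≈ 60 + ((57 − 38) / 21) × 20 = 78.0952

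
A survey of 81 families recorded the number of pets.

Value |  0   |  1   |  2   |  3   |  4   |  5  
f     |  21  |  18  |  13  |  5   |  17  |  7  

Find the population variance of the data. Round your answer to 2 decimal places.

Values: 0, 1, 2, 3, 4, 5
n = 81, Σfx = 162, mean = 2.0000
Σfx² = 562
Σf(x − x̄)² = Σfx² − (Σfx)²/n = 562 − 162²/81 = 238.0000
Population variance = 238.0000 / 81 = 2.9383

2.94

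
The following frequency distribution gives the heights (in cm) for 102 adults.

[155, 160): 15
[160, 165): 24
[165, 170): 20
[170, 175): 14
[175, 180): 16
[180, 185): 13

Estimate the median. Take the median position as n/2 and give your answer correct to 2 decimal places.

168.00

Cumulative frequencies: 15, 39, 59, 73, 89, 102
n = 102; position = n/2 = 51.
This falls in the class [165, 170): L = 165, F = 39, f = 20, h = 5.
Median ≈ 165 + ((51 − 39) / 20) × 5 = 168.0000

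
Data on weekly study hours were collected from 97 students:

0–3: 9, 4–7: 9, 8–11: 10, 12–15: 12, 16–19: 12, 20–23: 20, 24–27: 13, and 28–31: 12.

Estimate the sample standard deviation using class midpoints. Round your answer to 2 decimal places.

8.71

Midpoints: 1.5, 5.5, 9.5, 13.5, 17.5, 21.5, 25.5, 29.5
n = 97, Σfm = 1645.5, mean = 16.9639
Σfm² = 35198.25
Σf(m − x̄)² = Σfm² − (Σfm)²/n = 35198.25 − 1645.5²/97 = 7284.1237
Sample variance = 7284.1237 / 96 = 75.8763
Standard deviation = √75.8763 = 8.7107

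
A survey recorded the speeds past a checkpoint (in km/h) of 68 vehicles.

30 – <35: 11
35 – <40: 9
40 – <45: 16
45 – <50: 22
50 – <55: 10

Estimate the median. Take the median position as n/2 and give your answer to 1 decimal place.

Cumulative frequencies: 11, 20, 36, 58, 68
n = 68; position = n/2 = 34.
This falls in the class 40 – <45: L = 40, F = 20, f = 16, h = 5.
Median ≈ 40 + ((34 − 20) / 16) × 5 = 44.3750

44.4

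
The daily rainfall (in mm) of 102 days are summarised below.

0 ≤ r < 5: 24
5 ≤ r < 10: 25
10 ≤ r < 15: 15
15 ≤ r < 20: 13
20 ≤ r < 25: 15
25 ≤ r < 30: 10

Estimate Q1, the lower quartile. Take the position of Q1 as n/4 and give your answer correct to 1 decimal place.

Cumulative frequencies: 24, 49, 64, 77, 92, 102
n = 102; position = n/4 = 25.5.
This falls in the class 5 ≤ r < 10: L = 5, F = 24, f = 25, h = 5.
Lower quartile ≈ 5 + ((25.5 − 24) / 25) × 5 = 5.3000

5.3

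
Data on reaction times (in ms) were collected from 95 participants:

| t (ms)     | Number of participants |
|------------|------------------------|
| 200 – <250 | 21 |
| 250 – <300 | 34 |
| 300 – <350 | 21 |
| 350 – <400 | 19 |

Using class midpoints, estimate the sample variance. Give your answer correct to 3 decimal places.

Midpoints: 225, 275, 325, 375
n = 95, Σfm = 28025, mean = 295.0000
Σfm² = 8524375
Σf(m − x̄)² = Σfm² − (Σfm)²/n = 8524375 − 28025²/95 = 257000.0000
Sample variance = 257000.0000 / 94 = 2734.0426

2734.043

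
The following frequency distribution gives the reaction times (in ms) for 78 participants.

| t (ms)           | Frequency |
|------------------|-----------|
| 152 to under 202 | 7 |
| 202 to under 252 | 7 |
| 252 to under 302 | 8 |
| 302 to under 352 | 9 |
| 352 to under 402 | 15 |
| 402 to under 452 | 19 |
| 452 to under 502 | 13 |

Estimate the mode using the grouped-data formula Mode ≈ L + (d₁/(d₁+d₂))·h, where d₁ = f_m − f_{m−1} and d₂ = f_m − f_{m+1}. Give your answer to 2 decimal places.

422.00

Modal class: 402 to under 452 (highest frequency 19).
d₁ = 19 − 15 = 4, d₂ = 19 − 13 = 6
Mode ≈ 402 + (4/(4+6)) × 50 = 402 + 20.0000 = 422.0000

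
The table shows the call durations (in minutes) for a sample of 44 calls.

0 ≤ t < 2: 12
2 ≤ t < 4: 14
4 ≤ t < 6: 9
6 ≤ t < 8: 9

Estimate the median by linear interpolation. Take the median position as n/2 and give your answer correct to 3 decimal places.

Cumulative frequencies: 12, 26, 35, 44
n = 44; position = n/2 = 22.
This falls in the class 2 ≤ t < 4: L = 2, F = 12, f = 14, h = 2.
Median ≈ 2 + ((22 − 12) / 14) × 2 = 3.4286

3.429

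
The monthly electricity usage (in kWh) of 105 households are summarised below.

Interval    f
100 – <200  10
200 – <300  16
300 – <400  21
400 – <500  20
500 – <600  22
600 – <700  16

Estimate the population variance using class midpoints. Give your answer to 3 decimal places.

24094.331

Midpoints: 150, 250, 350, 450, 550, 650
n = 105, Σfm = 44350, mean = 422.3810
Σfm² = 21262500
Σf(m − x̄)² = Σfm² − (Σfm)²/n = 21262500 − 44350²/105 = 2529904.7619
Population variance = 2529904.7619 / 105 = 24094.3311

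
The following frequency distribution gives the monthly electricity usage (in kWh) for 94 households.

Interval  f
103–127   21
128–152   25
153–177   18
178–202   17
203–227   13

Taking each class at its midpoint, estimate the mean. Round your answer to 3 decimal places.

158.617

Midpoints: 115, 140, 165, 190, 215
Σfm = 21×115 + 25×140 + 18×165 + 17×190 + 13×215 = 14910
n = Σf = 94
Mean = 14910 / 94 = 158.6170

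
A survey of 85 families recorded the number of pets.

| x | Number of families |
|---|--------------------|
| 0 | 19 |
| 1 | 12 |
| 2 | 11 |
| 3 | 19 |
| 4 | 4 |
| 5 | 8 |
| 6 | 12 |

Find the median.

3

Cumulative frequencies: 19, 31, 42, 61, 65, 73, 85
n = 85, so the median is the value in position (n+1)/2 = 43.
Position 43 falls at value 3.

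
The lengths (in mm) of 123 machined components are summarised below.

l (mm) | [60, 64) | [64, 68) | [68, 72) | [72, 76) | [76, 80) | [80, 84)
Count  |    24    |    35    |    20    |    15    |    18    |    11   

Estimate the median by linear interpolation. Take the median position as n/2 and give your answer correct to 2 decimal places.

Cumulative frequencies: 24, 59, 79, 94, 112, 123
n = 123; position = n/2 = 61.5.
This falls in the class [68, 72): L = 68, F = 59, f = 20, h = 4.
Median ≈ 68 + ((61.5 − 59) / 20) × 4 = 68.5000

68.50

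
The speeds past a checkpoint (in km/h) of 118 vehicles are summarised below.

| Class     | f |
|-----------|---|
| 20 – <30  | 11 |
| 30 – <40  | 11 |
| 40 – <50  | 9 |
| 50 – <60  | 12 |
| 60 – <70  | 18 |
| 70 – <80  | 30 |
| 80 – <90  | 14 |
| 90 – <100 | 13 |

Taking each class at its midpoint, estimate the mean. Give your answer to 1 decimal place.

64.2

Midpoints: 25, 35, 45, 55, 65, 75, 85, 95
Σfm = 11×25 + 11×35 + 9×45 + 12×55 + 18×65 + 30×75 + 14×85 + 13×95 = 7570
n = Σf = 118
Mean = 7570 / 118 = 64.1525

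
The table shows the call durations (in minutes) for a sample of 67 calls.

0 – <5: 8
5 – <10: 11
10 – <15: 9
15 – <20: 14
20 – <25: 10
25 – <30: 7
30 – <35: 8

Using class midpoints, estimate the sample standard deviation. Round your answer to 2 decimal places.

Midpoints: 2.5, 7.5, 12.5, 17.5, 22.5, 27.5, 32.5
n = 67, Σfm = 1137.5, mean = 16.9776
Σfm² = 25168.75
Σf(m − x̄)² = Σfm² − (Σfm)²/n = 25168.75 − 1137.5²/67 = 5856.7164
Sample variance = 5856.7164 / 66 = 88.7381
Standard deviation = √88.7381 = 9.4201

9.42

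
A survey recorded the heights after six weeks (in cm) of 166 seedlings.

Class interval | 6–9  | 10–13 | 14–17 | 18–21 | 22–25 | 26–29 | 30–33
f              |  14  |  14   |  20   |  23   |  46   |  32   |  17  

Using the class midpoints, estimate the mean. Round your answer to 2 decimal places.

21.21

Midpoints: 7.5, 11.5, 15.5, 19.5, 23.5, 27.5, 31.5
Σfm = 14×7.5 + 14×11.5 + 20×15.5 + 23×19.5 + 46×23.5 + 32×27.5 + 17×31.5 = 3521
n = Σf = 166
Mean = 3521 / 166 = 21.2108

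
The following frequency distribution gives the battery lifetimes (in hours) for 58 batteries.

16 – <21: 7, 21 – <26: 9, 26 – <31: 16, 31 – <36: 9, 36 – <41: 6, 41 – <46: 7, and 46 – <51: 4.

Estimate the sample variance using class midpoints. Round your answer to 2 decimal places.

77.14

Midpoints: 18.5, 23.5, 28.5, 33.5, 38.5, 43.5, 48.5
n = 58, Σfm = 1828, mean = 31.5172
Σfm² = 62010.5
Σf(m − x̄)² = Σfm² − (Σfm)²/n = 62010.5 − 1828²/58 = 4396.9828
Sample variance = 4396.9828 / 57 = 77.1400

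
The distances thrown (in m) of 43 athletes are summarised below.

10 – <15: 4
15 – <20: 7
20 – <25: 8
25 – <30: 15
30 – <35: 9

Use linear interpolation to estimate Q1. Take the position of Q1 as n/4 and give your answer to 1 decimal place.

19.8

Cumulative frequencies: 4, 11, 19, 34, 43
n = 43; position = n/4 = 10.75.
This falls in the class 15 – <20: L = 15, F = 4, f = 7, h = 5.
Lower quartile ≈ 15 + ((10.75 − 4) / 7) × 5 = 19.8214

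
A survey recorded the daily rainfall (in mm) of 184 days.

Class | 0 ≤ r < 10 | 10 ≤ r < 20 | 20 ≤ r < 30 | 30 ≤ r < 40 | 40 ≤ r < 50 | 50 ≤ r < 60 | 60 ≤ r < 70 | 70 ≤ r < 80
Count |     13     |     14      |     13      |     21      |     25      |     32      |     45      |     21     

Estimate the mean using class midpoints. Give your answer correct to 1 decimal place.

47.4

Midpoints: 5, 15, 25, 35, 45, 55, 65, 75
Σfm = 13×5 + 14×15 + 13×25 + 21×35 + 25×45 + 32×55 + 45×65 + 21×75 = 8720
n = Σf = 184
Mean = 8720 / 184 = 47.3913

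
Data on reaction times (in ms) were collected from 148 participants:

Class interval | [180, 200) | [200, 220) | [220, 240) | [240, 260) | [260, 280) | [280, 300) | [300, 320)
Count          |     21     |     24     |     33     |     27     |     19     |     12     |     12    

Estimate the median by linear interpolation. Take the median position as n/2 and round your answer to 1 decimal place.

Cumulative frequencies: 21, 45, 78, 105, 124, 136, 148
n = 148; position = n/2 = 74.
This falls in the class [220, 240): L = 220, F = 45, f = 33, h = 20.
Median ≈ 220 + ((74 − 45) / 33) × 20 = 237.5758

237.6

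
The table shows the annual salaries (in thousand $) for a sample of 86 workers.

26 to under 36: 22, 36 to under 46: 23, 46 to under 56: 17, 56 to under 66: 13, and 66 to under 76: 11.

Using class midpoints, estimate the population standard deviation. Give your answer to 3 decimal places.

Midpoints: 31, 41, 51, 61, 71
n = 86, Σfm = 4066, mean = 47.2791
Σfm² = 207846
Σf(m − x̄)² = Σfm² − (Σfm)²/n = 207846 − 4066²/86 = 15609.3023
Population variance = 15609.3023 / 86 = 181.5035
Standard deviation = √181.5035 = 13.4723

13.472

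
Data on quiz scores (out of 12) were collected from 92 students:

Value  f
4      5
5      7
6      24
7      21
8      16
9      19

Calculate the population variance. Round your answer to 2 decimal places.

2.05

Values: 4, 5, 6, 7, 8, 9
n = 92, Σfx = 645, mean = 7.0109
Σfx² = 4711
Σf(x − x̄)² = Σfx² − (Σfx)²/n = 4711 − 645²/92 = 188.9891
Population variance = 188.9891 / 92 = 2.0542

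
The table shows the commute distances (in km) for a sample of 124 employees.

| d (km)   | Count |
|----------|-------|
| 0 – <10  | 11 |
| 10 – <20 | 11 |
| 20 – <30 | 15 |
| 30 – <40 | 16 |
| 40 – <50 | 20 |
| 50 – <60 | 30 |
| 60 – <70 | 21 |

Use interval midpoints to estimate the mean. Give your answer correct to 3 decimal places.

40.887

Midpoints: 5, 15, 25, 35, 45, 55, 65
Σfm = 11×5 + 11×15 + 15×25 + 16×35 + 20×45 + 30×55 + 21×65 = 5070
n = Σf = 124
Mean = 5070 / 124 = 40.8871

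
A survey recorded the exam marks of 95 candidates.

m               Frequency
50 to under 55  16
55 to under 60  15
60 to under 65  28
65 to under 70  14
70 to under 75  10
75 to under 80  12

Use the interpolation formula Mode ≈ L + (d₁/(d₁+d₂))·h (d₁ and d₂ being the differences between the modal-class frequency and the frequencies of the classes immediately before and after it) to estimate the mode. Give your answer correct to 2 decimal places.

62.41

Modal class: 60 to under 65 (highest frequency 28).
d₁ = 28 − 15 = 13, d₂ = 28 − 14 = 14
Mode ≈ 60 + (13/(13+14)) × 5 = 60 + 2.4074 = 62.4074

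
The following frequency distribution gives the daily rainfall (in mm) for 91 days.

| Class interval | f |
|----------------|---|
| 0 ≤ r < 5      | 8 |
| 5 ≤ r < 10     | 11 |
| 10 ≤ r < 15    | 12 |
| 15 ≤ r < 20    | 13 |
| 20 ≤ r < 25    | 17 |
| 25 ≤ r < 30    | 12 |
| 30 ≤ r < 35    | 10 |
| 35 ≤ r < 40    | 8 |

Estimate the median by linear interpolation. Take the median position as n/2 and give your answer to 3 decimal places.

20.441

Cumulative frequencies: 8, 19, 31, 44, 61, 73, 83, 91
n = 91; position = n/2 = 45.5.
This falls in the class 20 ≤ r < 25: L = 20, F = 44, f = 17, h = 5.
Median ≈ 20 + ((45.5 − 44) / 17) × 5 = 20.4412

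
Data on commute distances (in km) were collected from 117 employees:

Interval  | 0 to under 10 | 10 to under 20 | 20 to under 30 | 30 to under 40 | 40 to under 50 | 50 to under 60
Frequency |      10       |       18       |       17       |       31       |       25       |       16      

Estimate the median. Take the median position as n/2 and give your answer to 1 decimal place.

Cumulative frequencies: 10, 28, 45, 76, 101, 117
n = 117; position = n/2 = 58.5.
This falls in the class 30 to under 40: L = 30, F = 45, f = 31, h = 10.
Median ≈ 30 + ((58.5 − 45) / 31) × 10 = 34.3548

34.4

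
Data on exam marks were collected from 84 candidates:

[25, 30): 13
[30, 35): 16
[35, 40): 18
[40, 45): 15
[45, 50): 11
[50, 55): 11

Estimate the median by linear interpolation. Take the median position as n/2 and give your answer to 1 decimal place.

38.6

Cumulative frequencies: 13, 29, 47, 62, 73, 84
n = 84; position = n/2 = 42.
This falls in the class [35, 40): L = 35, F = 29, f = 18, h = 5.
Median ≈ 35 + ((42 − 29) / 18) × 5 = 38.6111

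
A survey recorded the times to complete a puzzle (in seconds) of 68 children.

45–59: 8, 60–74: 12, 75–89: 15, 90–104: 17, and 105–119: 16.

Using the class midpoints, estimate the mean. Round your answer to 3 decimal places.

Midpoints: 52, 67, 82, 97, 112
Σfm = 8×52 + 12×67 + 15×82 + 17×97 + 16×112 = 5891
n = Σf = 68
Mean = 5891 / 68 = 86.6324

86.632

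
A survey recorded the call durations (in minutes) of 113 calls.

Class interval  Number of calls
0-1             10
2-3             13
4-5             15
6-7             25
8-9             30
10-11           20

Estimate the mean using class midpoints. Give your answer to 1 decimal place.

Midpoints: 0.5, 2.5, 4.5, 6.5, 8.5, 10.5
Σfm = 10×0.5 + 13×2.5 + 15×4.5 + 25×6.5 + 30×8.5 + 20×10.5 = 732.5
n = Σf = 113
Mean = 732.5 / 113 = 6.4823

6.5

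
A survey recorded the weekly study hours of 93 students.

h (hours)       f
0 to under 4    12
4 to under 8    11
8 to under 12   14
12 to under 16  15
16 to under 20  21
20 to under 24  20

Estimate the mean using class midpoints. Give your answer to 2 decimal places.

Midpoints: 2, 6, 10, 14, 18, 22
Σfm = 12×2 + 11×6 + 14×10 + 15×14 + 21×18 + 20×22 = 1258
n = Σf = 93
Mean = 1258 / 93 = 13.5269

13.53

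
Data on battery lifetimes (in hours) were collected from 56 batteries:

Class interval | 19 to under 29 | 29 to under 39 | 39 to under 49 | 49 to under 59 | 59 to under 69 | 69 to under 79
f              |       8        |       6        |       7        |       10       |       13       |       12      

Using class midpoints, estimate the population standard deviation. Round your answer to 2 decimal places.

17.08

Midpoints: 24, 34, 44, 54, 64, 74
n = 56, Σfm = 2964, mean = 52.9286
Σfm² = 173216
Σf(m − x̄)² = Σfm² − (Σfm)²/n = 173216 − 2964²/56 = 16335.7143
Population variance = 16335.7143 / 56 = 291.7092
Standard deviation = √291.7092 = 17.0795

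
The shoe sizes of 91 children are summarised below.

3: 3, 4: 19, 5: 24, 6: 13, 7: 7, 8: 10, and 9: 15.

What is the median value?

5

Cumulative frequencies: 3, 22, 46, 59, 66, 76, 91
n = 91, so the median is the value in position (n+1)/2 = 46.
Position 46 falls at value 5.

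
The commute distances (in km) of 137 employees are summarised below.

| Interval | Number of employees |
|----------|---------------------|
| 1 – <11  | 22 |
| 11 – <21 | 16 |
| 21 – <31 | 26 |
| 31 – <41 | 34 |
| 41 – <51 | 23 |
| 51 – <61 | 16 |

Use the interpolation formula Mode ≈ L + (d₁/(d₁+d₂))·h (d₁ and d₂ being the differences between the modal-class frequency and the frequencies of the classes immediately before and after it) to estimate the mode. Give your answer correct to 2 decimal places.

35.21

Modal class: 31 – <41 (highest frequency 34).
d₁ = 34 − 26 = 8, d₂ = 34 − 23 = 11
Mode ≈ 31 + (8/(8+11)) × 10 = 31 + 4.2105 = 35.2105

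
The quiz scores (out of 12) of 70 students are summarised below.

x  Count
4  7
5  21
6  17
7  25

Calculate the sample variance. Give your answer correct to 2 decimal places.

Values: 4, 5, 6, 7
n = 70, Σfx = 410, mean = 5.8571
Σfx² = 2474
Σf(x − x̄)² = Σfx² − (Σfx)²/n = 2474 − 410²/70 = 72.5714
Sample variance = 72.5714 / 69 = 1.0518

1.05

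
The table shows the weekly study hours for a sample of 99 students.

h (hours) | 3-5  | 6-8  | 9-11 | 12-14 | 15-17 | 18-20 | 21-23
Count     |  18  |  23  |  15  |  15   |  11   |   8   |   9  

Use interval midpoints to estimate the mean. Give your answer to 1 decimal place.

Midpoints: 4, 7, 10, 13, 16, 19, 22
Σfm = 18×4 + 23×7 + 15×10 + 15×13 + 11×16 + 8×19 + 9×22 = 1104
n = Σf = 99
Mean = 1104 / 99 = 11.1515

11.2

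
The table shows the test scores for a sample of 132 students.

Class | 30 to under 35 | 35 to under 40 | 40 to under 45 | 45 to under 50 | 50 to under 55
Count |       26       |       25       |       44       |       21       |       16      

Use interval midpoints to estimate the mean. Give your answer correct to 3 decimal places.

41.591

Midpoints: 32.5, 37.5, 42.5, 47.5, 52.5
Σfm = 26×32.5 + 25×37.5 + 44×42.5 + 21×47.5 + 16×52.5 = 5490
n = Σf = 132
Mean = 5490 / 132 = 41.5909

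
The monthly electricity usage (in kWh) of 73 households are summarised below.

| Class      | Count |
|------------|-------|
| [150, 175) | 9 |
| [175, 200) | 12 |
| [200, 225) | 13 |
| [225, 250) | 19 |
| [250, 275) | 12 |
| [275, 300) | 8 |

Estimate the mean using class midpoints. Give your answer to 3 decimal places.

Midpoints: 162.5, 187.5, 212.5, 237.5, 262.5, 287.5
Σfm = 9×162.5 + 12×187.5 + 13×212.5 + 19×237.5 + 12×262.5 + 8×287.5 = 16437.5
n = Σf = 73
Mean = 16437.5 / 73 = 225.1712

225.171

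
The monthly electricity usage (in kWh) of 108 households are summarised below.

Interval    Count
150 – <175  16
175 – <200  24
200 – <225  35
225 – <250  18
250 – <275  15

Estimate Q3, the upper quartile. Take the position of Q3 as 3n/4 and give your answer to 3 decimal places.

233.333

Cumulative frequencies: 16, 40, 75, 93, 108
n = 108; position = 3n/4 = 81.
This falls in the class 225 – <250: L = 225, F = 75, f = 18, h = 25.
Upper quartile ≈ 225 + ((81 − 75) / 18) × 25 = 233.3333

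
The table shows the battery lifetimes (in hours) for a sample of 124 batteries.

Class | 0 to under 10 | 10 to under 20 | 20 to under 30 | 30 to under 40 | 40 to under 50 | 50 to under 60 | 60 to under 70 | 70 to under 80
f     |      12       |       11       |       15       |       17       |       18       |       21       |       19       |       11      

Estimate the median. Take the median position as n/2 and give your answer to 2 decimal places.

43.89

Cumulative frequencies: 12, 23, 38, 55, 73, 94, 113, 124
n = 124; position = n/2 = 62.
This falls in the class 40 to under 50: L = 40, F = 55, f = 18, h = 10.
Median ≈ 40 + ((62 − 55) / 18) × 10 = 43.8889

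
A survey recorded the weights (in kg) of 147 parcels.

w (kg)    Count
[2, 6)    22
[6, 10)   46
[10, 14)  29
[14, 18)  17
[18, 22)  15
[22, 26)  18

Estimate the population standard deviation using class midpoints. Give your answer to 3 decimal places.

6.365

Midpoints: 4, 8, 12, 16, 20, 24
n = 147, Σfm = 1808, mean = 12.2993
Σfm² = 28192
Σf(m − x̄)² = Σfm² − (Σfm)²/n = 28192 − 1808²/147 = 5954.8299
Population variance = 5954.8299 / 147 = 40.5090
Standard deviation = √40.5090 = 6.3647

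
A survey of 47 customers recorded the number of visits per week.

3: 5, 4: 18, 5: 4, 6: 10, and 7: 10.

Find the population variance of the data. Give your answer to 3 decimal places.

Values: 3, 4, 5, 6, 7
n = 47, Σfx = 237, mean = 5.0426
Σfx² = 1283
Σf(x − x̄)² = Σfx² − (Σfx)²/n = 1283 − 237²/47 = 87.9149
Population variance = 87.9149 / 47 = 1.8705

1.871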